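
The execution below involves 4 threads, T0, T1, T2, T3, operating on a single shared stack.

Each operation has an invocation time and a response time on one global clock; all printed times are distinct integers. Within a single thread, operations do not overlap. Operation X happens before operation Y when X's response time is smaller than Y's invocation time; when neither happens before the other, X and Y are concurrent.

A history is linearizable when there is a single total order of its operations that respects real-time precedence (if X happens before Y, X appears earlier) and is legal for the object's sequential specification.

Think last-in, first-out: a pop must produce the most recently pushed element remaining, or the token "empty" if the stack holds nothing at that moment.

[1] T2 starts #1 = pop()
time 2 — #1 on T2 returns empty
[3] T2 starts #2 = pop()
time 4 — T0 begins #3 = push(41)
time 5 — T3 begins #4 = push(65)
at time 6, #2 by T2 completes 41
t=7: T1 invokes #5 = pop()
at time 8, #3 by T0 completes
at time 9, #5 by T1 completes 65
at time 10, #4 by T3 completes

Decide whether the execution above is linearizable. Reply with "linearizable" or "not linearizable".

one valid linearization: #1, #3, #2, #4, #5
step 1: #1 pop() → empty — stack <>
step 2: #3 push(41) — stack <41>
step 3: #2 pop() → 41 — stack <>
step 4: #4 push(65) — stack <65>
step 5: #5 pop() → 65 — stack <>

linearizable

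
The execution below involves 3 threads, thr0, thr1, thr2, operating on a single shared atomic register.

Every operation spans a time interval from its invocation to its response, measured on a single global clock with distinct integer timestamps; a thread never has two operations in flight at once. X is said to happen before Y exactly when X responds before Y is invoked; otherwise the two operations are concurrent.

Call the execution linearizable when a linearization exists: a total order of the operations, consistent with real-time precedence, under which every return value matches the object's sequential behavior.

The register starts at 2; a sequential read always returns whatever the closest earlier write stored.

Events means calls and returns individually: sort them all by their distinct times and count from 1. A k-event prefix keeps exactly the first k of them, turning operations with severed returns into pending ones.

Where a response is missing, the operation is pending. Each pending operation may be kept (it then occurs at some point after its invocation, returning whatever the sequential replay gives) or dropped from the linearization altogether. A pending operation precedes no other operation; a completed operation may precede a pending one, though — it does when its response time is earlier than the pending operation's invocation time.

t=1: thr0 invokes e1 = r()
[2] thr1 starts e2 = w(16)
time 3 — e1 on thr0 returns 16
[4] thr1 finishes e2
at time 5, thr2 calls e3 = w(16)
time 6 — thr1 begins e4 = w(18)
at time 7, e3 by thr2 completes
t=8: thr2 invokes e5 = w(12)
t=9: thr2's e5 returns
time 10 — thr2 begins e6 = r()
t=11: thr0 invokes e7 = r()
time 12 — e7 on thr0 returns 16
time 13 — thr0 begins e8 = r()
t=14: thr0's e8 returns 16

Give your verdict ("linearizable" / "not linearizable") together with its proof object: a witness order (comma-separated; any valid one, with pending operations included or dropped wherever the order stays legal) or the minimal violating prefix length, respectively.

not linearizable — minimal violating prefix: 12 events

the violation lands at event 12, e7's response at time 12: events 1..11 linearize, events 1..12 do not
real-time-consistent orders of the 5 completed operations: 2 — all fail the atomic register replay
completion choices over the 2 pending operations (e4, e6) were checked; none helps
sample order e1, e2, e3, e5, e7 (pending dropped) stalls at step 1 — e1 r() → 16 has no legal effect
sample order e2, e1, e3, e5, e7 (pending dropped) stalls at step 5 — e7 r() → 16 has no legal effect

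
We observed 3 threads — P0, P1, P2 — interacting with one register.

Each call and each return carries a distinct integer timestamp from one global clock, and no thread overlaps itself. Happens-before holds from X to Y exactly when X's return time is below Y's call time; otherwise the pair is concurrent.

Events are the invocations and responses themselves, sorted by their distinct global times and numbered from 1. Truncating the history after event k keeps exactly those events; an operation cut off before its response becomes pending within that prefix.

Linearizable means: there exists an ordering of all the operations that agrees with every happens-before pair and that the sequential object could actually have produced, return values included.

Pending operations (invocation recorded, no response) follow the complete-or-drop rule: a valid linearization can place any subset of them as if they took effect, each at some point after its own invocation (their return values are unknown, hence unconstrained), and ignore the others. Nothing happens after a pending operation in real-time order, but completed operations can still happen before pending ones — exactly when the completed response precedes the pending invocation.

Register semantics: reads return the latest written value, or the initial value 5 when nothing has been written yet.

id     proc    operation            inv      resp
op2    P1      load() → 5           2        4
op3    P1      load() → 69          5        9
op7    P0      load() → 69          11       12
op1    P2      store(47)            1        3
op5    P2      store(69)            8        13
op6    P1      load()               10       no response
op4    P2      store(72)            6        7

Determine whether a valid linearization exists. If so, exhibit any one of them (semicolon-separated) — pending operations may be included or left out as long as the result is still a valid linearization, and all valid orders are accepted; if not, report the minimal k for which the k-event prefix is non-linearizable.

linearizable — witness: op2; op1; op4; op5; op3; op6; op7

1. op2 load() → 5, leaving value 5
2. op1 store(47), leaving value 47
3. op4 store(72), leaving value 72
4. op5 store(69), leaving value 69
5. op3 load() → 69, leaving value 69
6. op6 load() (pending, included), leaving value 69
7. op7 load() → 69, leaving value 69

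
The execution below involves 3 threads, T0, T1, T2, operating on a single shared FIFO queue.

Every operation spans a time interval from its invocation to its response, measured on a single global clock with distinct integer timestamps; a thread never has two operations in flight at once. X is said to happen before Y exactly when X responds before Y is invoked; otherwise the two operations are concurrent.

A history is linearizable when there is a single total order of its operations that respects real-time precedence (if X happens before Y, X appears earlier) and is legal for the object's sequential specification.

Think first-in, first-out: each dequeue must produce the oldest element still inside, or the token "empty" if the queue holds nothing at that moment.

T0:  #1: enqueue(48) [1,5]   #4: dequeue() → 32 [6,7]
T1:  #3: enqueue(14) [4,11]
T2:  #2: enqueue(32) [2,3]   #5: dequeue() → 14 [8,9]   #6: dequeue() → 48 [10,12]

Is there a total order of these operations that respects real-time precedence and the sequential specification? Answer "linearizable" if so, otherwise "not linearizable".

witness order: #2, #3, #1, #4, #5, #6
after step 1 (#2 enqueue(32)): queue <32>
after step 2 (#3 enqueue(14)): queue <32,14>
after step 3 (#1 enqueue(48)): queue <32,14,48>
after step 4 (#4 dequeue() → 32): queue <14,48>
after step 5 (#5 dequeue() → 14): queue <48>
after step 6 (#6 dequeue() → 48): queue <>

linearizable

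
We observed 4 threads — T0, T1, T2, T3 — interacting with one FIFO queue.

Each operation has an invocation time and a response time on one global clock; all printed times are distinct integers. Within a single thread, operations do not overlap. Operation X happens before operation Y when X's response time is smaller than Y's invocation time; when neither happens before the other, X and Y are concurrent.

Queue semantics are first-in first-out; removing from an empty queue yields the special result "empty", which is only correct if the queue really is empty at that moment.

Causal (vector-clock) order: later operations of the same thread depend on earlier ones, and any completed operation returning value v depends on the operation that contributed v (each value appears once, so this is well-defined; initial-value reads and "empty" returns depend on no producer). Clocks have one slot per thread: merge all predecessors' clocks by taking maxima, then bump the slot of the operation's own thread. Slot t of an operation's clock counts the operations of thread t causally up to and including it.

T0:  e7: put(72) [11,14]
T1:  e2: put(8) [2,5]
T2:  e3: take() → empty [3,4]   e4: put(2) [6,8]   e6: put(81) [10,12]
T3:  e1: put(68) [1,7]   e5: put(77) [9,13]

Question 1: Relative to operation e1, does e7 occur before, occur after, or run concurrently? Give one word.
Answer: after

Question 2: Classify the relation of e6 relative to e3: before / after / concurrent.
Answer: after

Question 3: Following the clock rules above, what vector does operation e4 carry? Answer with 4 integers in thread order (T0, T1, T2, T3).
Answer: (0, 0, 2, 0)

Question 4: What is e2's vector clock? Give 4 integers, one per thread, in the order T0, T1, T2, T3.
Answer: (0, 1, 0, 0)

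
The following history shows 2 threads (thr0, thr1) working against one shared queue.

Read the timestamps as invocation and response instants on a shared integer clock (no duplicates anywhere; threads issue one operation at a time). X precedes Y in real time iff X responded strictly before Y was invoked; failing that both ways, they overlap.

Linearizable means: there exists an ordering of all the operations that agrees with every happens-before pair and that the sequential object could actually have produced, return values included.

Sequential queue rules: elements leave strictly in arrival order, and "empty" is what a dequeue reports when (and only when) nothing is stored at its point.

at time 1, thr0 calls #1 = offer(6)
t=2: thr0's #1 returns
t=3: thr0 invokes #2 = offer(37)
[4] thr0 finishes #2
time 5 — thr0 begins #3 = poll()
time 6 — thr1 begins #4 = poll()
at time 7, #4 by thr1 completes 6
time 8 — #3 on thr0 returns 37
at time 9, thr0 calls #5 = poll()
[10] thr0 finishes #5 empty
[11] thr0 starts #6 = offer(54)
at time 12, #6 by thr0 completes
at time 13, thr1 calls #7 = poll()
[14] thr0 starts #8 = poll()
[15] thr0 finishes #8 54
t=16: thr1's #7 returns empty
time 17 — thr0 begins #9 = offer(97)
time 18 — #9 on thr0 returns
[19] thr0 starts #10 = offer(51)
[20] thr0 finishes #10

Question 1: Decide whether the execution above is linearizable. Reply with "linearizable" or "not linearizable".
linearizable

a witness: #1, #2, #4, #3, #5, #6, #8, #7, #9, #10
step 1: #1 offer(6) — queue <6>
step 2: #2 offer(37) — queue <6,37>
step 3: #4 poll() → 6 — queue <37>
step 4: #3 poll() → 37 — queue <>
step 5: #5 poll() → empty — queue <>
step 6: #6 offer(54) — queue <54>
step 7: #8 poll() → 54 — queue <>
step 8: #7 poll() → empty — queue <>
step 9: #9 offer(97) — queue <97>
step 10: #10 offer(51) — queue <97,51>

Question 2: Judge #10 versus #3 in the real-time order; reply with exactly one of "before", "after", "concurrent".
Answer: after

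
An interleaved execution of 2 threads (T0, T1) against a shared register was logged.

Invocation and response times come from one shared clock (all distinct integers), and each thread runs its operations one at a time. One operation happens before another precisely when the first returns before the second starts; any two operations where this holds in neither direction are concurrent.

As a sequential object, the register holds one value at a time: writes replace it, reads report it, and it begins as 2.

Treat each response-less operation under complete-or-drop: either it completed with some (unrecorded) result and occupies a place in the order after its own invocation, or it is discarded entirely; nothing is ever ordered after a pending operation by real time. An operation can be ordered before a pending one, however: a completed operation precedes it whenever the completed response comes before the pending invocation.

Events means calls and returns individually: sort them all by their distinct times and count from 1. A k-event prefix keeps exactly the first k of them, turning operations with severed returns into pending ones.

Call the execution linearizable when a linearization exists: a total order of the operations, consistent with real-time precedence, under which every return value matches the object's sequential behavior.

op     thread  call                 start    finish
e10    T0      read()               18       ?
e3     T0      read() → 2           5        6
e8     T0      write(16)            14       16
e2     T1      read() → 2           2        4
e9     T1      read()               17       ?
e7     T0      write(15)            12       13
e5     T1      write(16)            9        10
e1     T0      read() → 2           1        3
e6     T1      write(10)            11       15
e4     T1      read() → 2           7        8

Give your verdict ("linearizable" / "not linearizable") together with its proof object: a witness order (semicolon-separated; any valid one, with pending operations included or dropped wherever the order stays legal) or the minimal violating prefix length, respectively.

step 1: e1 read() → 2 — value 2
step 2: e2 read() → 2 — value 2
step 3: e3 read() → 2 — value 2
step 4: e4 read() → 2 — value 2
step 5: e5 write(16) — value 16
step 6: e6 write(10) — value 10
step 7: e7 write(15) — value 15
step 8: e8 write(16) — value 16

linearizable — witness: e1; e2; e3; e4; e5; e6; e7; e8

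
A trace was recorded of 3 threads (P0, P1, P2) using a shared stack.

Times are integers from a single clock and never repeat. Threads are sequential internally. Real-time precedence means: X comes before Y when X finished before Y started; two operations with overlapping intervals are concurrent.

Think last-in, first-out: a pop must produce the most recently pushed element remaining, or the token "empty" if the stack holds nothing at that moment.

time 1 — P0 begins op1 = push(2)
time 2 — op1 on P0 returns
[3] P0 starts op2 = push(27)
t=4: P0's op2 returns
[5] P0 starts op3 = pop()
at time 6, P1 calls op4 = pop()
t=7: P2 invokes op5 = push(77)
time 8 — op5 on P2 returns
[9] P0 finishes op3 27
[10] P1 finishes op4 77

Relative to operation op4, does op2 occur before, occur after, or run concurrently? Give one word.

before

op2 spans [3,4], op4 spans [6,10]
resp(op2)=4 < inv(op4)=6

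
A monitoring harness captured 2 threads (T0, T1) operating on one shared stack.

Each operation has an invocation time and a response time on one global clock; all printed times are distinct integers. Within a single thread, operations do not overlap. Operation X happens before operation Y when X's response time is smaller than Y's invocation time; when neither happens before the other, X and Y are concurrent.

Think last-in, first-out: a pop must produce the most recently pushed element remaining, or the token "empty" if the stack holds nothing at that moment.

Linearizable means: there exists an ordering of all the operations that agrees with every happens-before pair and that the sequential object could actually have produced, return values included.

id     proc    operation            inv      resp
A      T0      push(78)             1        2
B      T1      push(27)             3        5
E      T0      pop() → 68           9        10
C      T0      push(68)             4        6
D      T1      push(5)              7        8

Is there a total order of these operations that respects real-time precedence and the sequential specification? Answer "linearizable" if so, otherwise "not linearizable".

cut after 9 events: linearizable; cut after 10 events (E responds, time 10): not linearizable
the 5 completed operations admit 2 real-time orders; each fails the stack replay
sample order A, B, C, D, E stalls at step 5 — E pop() → 68 has no legal effect
sample order A, C, B, D, E stalls at step 5 — E pop() → 68 has no legal effect

not linearizable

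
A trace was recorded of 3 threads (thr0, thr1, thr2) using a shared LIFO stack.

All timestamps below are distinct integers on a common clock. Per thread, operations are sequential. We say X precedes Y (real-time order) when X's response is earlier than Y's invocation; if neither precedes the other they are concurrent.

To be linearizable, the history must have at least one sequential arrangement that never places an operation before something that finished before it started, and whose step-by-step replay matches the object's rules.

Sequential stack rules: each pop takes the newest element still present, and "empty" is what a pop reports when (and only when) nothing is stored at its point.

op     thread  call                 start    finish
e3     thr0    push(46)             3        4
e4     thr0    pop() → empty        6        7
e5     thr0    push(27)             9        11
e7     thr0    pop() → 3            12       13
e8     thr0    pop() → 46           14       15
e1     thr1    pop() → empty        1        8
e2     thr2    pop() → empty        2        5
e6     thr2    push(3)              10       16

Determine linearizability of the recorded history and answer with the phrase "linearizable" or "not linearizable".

not linearizable

through event 7 a valid linearization exists; event 8 (e1 responding at time 8) ends that
every one of the 8 real-time-consistent orders over 4 completed LIFO stack ops fails the sequential spec
take e1, e2, e3, e4: step 4 already fails, because e4 pop() → empty cannot occur there
take e1, e3, e2, e4: step 3 already fails, because e2 pop() → empty cannot occur there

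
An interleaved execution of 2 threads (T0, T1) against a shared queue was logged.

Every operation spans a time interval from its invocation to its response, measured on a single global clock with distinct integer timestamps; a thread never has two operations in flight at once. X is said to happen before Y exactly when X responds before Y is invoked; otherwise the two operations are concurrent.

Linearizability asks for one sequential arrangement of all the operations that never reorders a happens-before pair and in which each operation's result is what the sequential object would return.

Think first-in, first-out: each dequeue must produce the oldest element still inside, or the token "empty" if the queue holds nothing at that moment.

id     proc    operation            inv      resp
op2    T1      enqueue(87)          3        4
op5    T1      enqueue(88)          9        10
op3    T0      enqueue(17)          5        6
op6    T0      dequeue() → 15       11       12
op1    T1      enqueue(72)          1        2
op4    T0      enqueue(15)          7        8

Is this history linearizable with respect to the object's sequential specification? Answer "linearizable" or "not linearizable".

not linearizable

prefix check: 1..11 passes, 1..12 fails once op6's time-12 response joins
one real-time candidate order over the 6 completed operations — the queue replay rejects it
one such order, op1, op2, op3, op4, op5, op6, breaks at step 6 where op6 dequeue() → 15 is illegal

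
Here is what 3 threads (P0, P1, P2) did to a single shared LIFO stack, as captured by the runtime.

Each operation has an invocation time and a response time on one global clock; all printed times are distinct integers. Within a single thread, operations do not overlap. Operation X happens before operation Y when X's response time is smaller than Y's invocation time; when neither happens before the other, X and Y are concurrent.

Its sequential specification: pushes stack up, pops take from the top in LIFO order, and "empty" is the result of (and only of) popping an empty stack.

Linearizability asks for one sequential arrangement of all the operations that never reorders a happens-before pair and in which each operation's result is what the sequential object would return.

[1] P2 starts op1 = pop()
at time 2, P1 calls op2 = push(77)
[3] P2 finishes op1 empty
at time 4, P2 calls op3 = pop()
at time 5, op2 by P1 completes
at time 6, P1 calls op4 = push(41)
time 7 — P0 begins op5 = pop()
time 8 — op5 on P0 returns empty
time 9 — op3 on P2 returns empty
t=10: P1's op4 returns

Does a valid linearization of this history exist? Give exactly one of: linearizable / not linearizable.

not linearizable

through event 8 a valid linearization exists; event 9 (op3 responding at time 9) ends that
all 5 real-time-respecting orders fail — 4 completed LIFO stack operations, no legal replay
include/drop combinations of the 1 pending operation (op4) were all tried; none helps
for example op1, op2, op3, op5 (pending dropped) fails at step 3: op3 pop() → empty is not legal there
for example op1, op2, op5, op3 (pending dropped) fails at step 3: op5 pop() → empty is not legal there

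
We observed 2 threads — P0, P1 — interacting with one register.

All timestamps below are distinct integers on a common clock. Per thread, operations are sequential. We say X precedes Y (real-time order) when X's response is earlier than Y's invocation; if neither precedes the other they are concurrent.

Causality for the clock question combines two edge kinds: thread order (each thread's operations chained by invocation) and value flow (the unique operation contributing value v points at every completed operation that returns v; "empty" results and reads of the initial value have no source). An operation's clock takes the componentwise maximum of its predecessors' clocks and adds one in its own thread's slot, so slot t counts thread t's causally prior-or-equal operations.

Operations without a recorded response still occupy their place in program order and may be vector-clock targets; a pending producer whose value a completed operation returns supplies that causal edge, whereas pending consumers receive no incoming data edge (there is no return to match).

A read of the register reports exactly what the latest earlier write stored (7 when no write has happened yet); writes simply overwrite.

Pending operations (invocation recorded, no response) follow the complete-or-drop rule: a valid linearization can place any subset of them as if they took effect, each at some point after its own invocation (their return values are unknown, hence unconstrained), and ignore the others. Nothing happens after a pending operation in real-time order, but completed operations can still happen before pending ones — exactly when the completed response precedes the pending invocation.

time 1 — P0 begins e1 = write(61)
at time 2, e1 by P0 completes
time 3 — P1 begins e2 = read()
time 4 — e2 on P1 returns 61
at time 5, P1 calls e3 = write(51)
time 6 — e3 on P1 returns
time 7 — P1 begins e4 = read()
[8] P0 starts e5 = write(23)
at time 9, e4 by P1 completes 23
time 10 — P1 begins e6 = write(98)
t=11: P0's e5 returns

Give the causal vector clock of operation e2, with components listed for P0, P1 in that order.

(1, 1)

invoked at 1, e1 has no predecessors; its own P0 bump gives (1, 0)
VC(e2, invoked at 3): max of VC(e1)=(1, 0), then +1 on thread P1 → (1, 1)
VC(e5, invoked at 8): max of VC(e1)=(1, 0), then +1 on thread P0 → (2, 0)
VC(e3, invoked at 5): max of VC(e2)=(1, 1), then +1 on thread P1 → (1, 2)
VC(e4, invoked at 7): max of VC(e3)=(1, 2), VC(e5)=(2, 0), then +1 on thread P1 → (2, 3)
VC(e6, invoked at 10): max of VC(e4)=(2, 3), then +1 on thread P1 → (2, 4)
target: VC(e2) = (1, 1)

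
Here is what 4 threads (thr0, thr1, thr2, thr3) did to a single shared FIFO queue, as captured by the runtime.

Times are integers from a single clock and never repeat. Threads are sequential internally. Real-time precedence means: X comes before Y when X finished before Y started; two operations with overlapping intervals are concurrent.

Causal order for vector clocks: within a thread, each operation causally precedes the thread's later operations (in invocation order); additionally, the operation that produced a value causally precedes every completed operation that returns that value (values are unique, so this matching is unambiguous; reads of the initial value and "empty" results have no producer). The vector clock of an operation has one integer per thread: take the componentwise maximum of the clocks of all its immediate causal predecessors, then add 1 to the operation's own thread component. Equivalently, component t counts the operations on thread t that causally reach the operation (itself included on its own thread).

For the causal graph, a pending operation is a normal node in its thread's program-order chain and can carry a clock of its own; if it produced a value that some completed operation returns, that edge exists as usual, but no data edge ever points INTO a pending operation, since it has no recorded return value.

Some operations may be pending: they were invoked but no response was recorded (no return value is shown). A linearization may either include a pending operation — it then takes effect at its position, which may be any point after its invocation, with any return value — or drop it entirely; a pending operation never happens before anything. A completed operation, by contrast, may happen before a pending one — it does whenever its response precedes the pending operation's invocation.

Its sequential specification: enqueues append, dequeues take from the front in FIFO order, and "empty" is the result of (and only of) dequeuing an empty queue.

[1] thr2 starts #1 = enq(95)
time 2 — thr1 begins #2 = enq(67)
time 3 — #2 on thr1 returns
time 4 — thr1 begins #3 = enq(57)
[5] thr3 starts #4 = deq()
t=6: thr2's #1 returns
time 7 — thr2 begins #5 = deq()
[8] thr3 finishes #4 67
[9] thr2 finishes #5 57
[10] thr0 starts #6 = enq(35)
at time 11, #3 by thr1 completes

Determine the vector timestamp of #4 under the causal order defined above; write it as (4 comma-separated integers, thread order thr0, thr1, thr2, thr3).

no predecessors for #1 (invoked 1): thr2 increments from zero → (0, 0, 1, 0)
no predecessors for #2 (invoked 2): thr1 increments from zero → (0, 1, 0, 0)
no predecessors for #6 (invoked 10): thr0 increments from zero → (1, 0, 0, 0)
merge at #4 (invoked 5): VC(#2)=(0, 1, 0, 0), own-thread bump on thr3 → (0, 1, 0, 1)
merge at #3 (invoked 4): VC(#2)=(0, 1, 0, 0), own-thread bump on thr1 → (0, 2, 0, 0)
merge at #5 (invoked 7): VC(#1)=(0, 0, 1, 0), VC(#3)=(0, 2, 0, 0), own-thread bump on thr2 → (0, 2, 2, 0)
target: VC(#4) = (0, 1, 0, 1)

(0, 1, 0, 1)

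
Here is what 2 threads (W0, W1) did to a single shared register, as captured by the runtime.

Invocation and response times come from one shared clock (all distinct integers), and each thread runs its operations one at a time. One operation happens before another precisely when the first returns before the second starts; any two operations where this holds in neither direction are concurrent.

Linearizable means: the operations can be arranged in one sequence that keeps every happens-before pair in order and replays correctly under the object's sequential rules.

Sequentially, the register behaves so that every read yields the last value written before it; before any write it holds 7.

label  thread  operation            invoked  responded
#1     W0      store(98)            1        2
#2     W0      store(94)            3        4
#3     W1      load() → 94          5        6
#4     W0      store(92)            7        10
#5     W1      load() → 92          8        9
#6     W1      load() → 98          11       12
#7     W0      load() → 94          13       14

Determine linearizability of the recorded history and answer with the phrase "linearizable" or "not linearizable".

not linearizable

cut after 11 events: linearizable; cut after 12 events (#6 responds, time 12): not linearizable
all 2 real-time-respecting orders fail — 6 completed register operations, no legal replay
take #1, #2, #3, #4, #5, #6: step 6 already fails, because #6 load() → 98 cannot occur there
take #1, #2, #3, #5, #4, #6: step 4 already fails, because #5 load() → 92 cannot occur there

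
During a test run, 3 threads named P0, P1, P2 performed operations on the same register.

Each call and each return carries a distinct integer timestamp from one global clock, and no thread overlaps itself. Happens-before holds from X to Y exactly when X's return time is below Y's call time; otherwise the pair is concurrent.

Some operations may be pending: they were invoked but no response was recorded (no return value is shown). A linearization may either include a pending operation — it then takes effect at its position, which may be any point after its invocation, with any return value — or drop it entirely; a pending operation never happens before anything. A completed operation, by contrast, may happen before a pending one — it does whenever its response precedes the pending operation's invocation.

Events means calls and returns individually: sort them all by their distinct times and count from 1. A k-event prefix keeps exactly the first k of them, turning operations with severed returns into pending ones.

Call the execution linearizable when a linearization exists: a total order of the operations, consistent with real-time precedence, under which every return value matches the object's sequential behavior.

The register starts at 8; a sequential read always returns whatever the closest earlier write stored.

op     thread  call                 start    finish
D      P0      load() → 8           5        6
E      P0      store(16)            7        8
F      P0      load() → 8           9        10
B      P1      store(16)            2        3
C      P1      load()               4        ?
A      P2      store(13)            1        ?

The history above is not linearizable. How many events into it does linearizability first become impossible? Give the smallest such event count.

6

a valid linearization of events 1..5 exists, for instance A, B:
after step 1 (A store(13) (pending, included)): value 13
after step 2 (B store(16)): value 16
event 6 — D's response, time 6 — after it, nothing linearizes
no completion choice of the 2 pending operations (A, C) rescues it — every subset was tried
for example B, D (pending dropped) fails at step 2: D load() → 8 is not legal there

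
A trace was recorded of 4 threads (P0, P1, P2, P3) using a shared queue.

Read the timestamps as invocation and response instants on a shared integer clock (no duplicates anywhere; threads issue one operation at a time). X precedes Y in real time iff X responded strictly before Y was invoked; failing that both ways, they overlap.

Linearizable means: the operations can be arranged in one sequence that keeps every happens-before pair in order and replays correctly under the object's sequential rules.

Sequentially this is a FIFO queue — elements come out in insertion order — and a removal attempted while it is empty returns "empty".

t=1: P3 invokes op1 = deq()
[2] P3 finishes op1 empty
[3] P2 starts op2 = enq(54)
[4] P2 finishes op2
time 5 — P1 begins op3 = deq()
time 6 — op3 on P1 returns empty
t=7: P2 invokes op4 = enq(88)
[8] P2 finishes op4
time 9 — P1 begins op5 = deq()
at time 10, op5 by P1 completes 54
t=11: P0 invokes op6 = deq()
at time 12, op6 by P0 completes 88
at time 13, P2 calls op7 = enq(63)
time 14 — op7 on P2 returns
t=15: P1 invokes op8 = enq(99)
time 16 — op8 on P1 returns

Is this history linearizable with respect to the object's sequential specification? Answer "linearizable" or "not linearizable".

through event 5 a valid linearization exists; event 6 (op3 responding at time 6) ends that
the sole real-time-consistent order of 3 completed operations fails the queue replay
e.g. op1, op2, op3: illegal at step 3, since op3 deq() → empty cannot apply there

not linearizable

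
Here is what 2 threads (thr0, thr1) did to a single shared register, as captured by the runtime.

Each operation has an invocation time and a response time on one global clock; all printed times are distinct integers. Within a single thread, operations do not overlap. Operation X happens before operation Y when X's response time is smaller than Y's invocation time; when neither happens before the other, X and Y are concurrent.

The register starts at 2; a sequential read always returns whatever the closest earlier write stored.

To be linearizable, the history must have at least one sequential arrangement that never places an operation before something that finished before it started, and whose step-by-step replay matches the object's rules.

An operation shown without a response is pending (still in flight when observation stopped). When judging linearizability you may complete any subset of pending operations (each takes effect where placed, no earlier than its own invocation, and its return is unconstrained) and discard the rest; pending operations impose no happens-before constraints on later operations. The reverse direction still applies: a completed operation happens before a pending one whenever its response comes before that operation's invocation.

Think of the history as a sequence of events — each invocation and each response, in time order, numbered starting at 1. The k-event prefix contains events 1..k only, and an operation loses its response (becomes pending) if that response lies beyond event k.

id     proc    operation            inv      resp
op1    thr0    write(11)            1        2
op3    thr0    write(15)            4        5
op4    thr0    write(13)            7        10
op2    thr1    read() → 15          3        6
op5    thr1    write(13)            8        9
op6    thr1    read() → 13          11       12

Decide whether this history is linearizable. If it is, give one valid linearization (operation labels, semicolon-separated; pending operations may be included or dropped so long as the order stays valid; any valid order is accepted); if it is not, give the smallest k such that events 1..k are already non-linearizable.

linearizable — witness: op1; op3; op2; op4; op5; op6

step 1: op1 write(11) — value 11
step 2: op3 write(15) — value 15
step 3: op2 read() → 15 — value 15
step 4: op4 write(13) — value 13
step 5: op5 write(13) — value 13
step 6: op6 read() → 13 — value 13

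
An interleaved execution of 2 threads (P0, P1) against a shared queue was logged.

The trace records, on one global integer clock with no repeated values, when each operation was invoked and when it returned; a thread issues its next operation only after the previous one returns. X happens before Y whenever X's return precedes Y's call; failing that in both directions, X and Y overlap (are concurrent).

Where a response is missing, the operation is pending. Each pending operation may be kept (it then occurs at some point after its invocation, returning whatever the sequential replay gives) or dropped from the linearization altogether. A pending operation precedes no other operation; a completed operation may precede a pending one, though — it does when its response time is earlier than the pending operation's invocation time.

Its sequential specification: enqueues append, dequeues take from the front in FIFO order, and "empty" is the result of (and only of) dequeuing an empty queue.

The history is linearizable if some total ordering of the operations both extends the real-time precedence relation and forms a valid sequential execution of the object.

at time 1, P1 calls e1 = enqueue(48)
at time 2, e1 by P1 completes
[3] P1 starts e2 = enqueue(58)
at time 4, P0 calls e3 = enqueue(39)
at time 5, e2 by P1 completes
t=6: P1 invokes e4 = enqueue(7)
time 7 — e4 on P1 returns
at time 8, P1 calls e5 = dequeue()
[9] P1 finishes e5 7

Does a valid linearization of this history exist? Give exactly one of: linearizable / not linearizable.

not linearizable

events 1..8 are fine; event 9 — the response of e5 at time 9 — makes the prefix non-linearizable
the sole real-time-consistent order of 4 completed operations fails the queue replay
no completion choice of the 1 pending operation (e3) rescues it — every subset was tried
one such order, e1, e2, e4, e5 (pending dropped), breaks at step 4 where e5 dequeue() → 7 is illegal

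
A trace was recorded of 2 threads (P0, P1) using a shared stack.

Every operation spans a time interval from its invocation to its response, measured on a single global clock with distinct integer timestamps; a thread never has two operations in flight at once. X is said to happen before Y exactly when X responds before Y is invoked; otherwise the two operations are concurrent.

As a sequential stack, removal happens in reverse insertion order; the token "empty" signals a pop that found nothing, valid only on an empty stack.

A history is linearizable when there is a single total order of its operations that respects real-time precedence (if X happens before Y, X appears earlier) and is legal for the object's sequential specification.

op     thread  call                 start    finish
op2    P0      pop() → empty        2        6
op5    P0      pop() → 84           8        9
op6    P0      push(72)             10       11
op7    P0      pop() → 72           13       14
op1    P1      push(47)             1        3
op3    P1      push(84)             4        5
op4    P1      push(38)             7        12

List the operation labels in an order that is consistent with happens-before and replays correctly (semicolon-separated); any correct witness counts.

op2; op1; op3; op5; op4; op6; op7

after step 1 (op2 pop() → empty): stack <>
after step 2 (op1 push(47)): stack <47>
after step 3 (op3 push(84)): stack <47,84>
after step 4 (op5 pop() → 84): stack <47>
after step 5 (op4 push(38)): stack <47,38>
after step 6 (op6 push(72)): stack <47,38,72>
after step 7 (op7 pop() → 72): stack <47,38>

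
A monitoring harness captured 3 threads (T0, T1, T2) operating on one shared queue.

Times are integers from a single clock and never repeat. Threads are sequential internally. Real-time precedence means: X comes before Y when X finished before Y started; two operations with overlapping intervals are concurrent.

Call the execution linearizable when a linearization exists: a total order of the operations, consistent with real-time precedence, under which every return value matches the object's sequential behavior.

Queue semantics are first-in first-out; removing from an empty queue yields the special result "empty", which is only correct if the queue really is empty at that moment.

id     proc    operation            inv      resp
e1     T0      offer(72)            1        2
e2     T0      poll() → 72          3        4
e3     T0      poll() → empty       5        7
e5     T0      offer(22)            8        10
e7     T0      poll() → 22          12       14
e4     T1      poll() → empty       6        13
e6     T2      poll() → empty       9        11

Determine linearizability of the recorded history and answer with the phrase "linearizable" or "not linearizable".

witness order: e1, e2, e3, e4, e6, e5, e7
1. e1 offer(72), leaving queue <72>
2. e2 poll() → 72, leaving queue <>
3. e3 poll() → empty, leaving queue <>
4. e4 poll() → empty, leaving queue <>
5. e6 poll() → empty, leaving queue <>
6. e5 offer(22), leaving queue <22>
7. e7 poll() → 22, leaving queue <>

linearizable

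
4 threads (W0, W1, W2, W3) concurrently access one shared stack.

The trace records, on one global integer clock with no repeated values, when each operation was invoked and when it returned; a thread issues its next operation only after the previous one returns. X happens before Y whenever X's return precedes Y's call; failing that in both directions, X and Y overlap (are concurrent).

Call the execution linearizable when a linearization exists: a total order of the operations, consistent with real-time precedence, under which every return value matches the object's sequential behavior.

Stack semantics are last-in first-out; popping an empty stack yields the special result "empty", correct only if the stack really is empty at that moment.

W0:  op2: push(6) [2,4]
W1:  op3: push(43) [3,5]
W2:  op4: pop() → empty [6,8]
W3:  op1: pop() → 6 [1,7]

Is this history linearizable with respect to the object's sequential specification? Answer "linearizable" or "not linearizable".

already the first 8 events (up to op4's response at time 8) admit no linearization; the first 7 still do
all 8 real-time-respecting orders fail — 4 completed stack operations, no legal replay
take op1, op2, op3, op4: step 1 already fails, because op1 pop() → 6 cannot occur there
take op1, op3, op2, op4: step 1 already fails, because op1 pop() → 6 cannot occur there

not linearizable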